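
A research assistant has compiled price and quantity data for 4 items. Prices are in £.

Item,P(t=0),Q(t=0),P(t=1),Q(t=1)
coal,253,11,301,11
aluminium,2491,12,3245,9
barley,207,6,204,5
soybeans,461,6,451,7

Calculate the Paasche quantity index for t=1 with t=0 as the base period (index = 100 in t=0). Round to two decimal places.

Paasche quantity index uses current-period prices as weights.
ΣP(t=1)·Q(t=1) = 301×11 + 3245×9 + 204×5 + 451×7 = 3311 + 29205 + 1020 + 3157 = 36693
ΣP(t=1)·Q(t=0) = 301×11 + 3245×12 + 204×6 + 451×6 = 3311 + 38940 + 1224 + 2706 = 46181
Index = 36693 / 46181 × 100 = 79.4548

79.45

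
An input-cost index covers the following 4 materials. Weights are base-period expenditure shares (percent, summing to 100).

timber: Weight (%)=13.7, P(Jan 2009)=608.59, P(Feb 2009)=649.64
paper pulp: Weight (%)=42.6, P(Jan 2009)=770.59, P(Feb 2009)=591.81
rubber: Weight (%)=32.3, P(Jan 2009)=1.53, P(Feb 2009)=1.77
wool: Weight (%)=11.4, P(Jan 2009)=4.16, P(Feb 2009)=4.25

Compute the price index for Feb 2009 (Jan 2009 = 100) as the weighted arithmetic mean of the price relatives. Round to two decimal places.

96.35

timber: 13.7 × (649.64/608.59) = 13.7 × 1.067451 = 14.6241
paper pulp: 42.6 × (591.81/770.59) = 42.6 × 0.767996 = 32.7166
rubber: 32.3 × (1.77/1.53) = 32.3 × 1.156863 = 37.3667
wool: 11.4 × (4.25/4.16) = 11.4 × 1.021635 = 11.6466
Index = Σ wᵢ·(p₁ᵢ/p₀ᵢ) = 14.6241 + 32.7166 + 37.3667 + 11.6466 = 96.3540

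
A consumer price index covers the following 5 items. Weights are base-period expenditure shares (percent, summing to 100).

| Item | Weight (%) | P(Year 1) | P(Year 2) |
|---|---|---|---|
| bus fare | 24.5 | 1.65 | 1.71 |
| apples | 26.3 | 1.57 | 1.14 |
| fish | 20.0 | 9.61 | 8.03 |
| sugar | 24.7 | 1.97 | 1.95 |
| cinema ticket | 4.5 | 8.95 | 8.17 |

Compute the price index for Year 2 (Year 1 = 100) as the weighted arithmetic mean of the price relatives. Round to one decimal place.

bus fare: 24.5 × (1.71/1.65) = 24.5 × 1.036364 = 25.3909
apples: 26.3 × (1.14/1.57) = 26.3 × 0.726115 = 19.0968
fish: 20.0 × (8.03/9.61) = 20.0 × 0.835588 = 16.7118
sugar: 24.7 × (1.95/1.97) = 24.7 × 0.989848 = 24.4492
cinema ticket: 4.5 × (8.17/8.95) = 4.5 × 0.912849 = 4.1078
Index = Σ wᵢ·(p₁ᵢ/p₀ᵢ) = 25.3909 + 19.0968 + 16.7118 + 24.4492 + 4.1078 = 89.7565

89.8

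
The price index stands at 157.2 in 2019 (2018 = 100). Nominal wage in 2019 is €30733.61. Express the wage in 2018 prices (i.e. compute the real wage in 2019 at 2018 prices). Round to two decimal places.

19550.64

Real = Nominal ÷ (Index/100) = 30733.61 ÷ (157.2/100)
     = 30733.61 ÷ 1.572 = 19550.6425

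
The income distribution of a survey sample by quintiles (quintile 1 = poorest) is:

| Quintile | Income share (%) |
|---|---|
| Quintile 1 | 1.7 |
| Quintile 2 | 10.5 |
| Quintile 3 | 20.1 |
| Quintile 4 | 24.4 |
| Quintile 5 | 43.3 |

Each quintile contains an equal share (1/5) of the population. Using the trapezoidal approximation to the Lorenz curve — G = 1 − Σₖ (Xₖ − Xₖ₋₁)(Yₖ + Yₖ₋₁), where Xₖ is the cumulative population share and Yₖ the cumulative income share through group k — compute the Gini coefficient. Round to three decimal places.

0.388

Cumulative income shares Yₖ: 0.0170, 0.1220, 0.3230, 0.5670, 1.0000
Σ (Xₖ−Xₖ₋₁)(Yₖ+Yₖ₋₁) = (1/5)(0.0170+0.0000) + (1/5)(0.1220+0.0170) + (1/5)(0.3230+0.1220) + (1/5)(0.5670+0.3230) + (1/5)(1.0000+0.5670)
  = 0.0034 + 0.0278 + 0.0890 + 0.1780 + 0.3134 = 0.6116
G = 1 − 0.6116 = 0.3884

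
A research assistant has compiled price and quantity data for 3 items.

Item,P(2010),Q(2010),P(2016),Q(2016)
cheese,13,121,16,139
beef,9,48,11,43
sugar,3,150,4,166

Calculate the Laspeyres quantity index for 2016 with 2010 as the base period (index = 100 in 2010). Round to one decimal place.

Laspeyres quantity index uses base-period prices as weights.
ΣP(2010)·Q(2016) = 13×139 + 9×43 + 3×166 = 1807 + 387 + 498 = 2692
ΣP(2010)·Q(2010) = 13×121 + 9×48 + 3×150 = 1573 + 432 + 450 = 2455
Index = 2692 / 2455 × 100 = 109.6538

109.7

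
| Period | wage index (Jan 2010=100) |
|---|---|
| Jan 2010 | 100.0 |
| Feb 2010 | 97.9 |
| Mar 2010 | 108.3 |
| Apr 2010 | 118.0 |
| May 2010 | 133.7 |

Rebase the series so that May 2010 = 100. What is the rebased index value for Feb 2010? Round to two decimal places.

Rebased(Feb 2010) = 97.9 / 133.7 × 100 = 73.2236

73.22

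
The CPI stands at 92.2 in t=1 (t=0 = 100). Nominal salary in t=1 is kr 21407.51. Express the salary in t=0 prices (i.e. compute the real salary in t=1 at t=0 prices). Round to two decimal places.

23218.56

Real = Nominal ÷ (Index/100) = 21407.51 ÷ (92.2/100)
     = 21407.51 ÷ 0.922 = 23218.5575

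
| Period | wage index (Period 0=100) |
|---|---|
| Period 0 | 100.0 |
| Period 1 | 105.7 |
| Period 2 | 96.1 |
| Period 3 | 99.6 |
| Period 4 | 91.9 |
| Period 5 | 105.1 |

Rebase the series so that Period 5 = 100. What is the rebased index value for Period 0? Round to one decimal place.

95.1

Rebased(Period 0) = 100.0 / 105.1 × 100 = 95.1475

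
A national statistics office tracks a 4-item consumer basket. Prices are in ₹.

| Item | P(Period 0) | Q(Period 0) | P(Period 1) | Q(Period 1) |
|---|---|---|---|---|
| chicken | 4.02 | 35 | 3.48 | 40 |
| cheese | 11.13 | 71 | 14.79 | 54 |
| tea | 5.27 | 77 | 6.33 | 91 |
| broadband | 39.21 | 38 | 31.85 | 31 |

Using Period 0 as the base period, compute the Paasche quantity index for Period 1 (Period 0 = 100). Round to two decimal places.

87.16

Paasche quantity index uses current-period prices as weights.
ΣP(Period 1)·Q(Period 1) = 3.48×40 + 14.79×54 + 6.33×91 + 31.85×31 = 139.2 + 798.66 + 576.03 + 987.35 = 2501.24
ΣP(Period 1)·Q(Period 0) = 3.48×35 + 14.79×71 + 6.33×77 + 31.85×38 = 121.8 + 1050.09 + 487.41 + 1210.3 = 2869.6
Index = 2501.24 / 2869.6 × 100 = 87.1634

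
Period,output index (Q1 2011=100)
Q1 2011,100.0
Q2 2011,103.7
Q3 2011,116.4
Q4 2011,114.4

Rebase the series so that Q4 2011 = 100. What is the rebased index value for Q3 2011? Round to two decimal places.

Rebased(Q3 2011) = 116.4 / 114.4 × 100 = 101.7483

101.75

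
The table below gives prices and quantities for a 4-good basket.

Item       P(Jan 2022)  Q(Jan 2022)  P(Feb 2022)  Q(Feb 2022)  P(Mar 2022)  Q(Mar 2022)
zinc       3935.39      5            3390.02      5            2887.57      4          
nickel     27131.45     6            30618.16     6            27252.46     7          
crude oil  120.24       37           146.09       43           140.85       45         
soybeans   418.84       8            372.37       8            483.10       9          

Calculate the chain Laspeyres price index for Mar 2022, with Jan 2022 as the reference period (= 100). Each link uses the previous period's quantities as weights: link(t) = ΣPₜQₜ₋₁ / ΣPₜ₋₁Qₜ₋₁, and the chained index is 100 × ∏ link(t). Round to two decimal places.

98.33

Link Jan 2022→Feb 2022:
ΣP(Feb 2022)Q(Jan 2022) = 3390.02×5 + 30618.16×6 + 146.09×37 + 372.37×8 = 16950.1 + 183708.96 + 5405.33 + 2978.96 = 209043.35
ΣP(Jan 2022)Q(Jan 2022) = 3935.39×5 + 27131.45×6 + 120.24×37 + 418.84×8 = 19676.95 + 162788.7 + 4448.88 + 3350.72 = 190265.25
link = 209043.35/190265.25 = 1.098694
Link Feb 2022→Mar 2022:
ΣP(Mar 2022)Q(Feb 2022) = 2887.57×5 + 27252.46×6 + 140.85×43 + 483.10×8 = 14437.85 + 163514.76 + 6056.55 + 3864.8 = 187873.96
ΣP(Feb 2022)Q(Feb 2022) = 3390.02×5 + 30618.16×6 + 146.09×43 + 372.37×8 = 16950.1 + 183708.96 + 6281.87 + 2978.96 = 209919.89
link = 187873.96/209919.89 = 0.894979
Chained index = 100 × 1.098694 × 0.894979 = 98.3309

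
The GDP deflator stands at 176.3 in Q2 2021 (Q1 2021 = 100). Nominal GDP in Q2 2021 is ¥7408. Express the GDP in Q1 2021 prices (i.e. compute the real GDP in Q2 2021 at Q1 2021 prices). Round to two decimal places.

4201.93

Real = Nominal ÷ (Index/100) = 7408 ÷ (176.3/100)
     = 7408 ÷ 1.763 = 4201.9285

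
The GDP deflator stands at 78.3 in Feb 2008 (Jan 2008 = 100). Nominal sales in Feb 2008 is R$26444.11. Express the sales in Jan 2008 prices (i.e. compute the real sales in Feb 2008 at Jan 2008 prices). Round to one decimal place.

Real = Nominal ÷ (Index/100) = 26444.11 ÷ (78.3/100)
     = 26444.11 ÷ 0.783 = 33772.8097

33772.8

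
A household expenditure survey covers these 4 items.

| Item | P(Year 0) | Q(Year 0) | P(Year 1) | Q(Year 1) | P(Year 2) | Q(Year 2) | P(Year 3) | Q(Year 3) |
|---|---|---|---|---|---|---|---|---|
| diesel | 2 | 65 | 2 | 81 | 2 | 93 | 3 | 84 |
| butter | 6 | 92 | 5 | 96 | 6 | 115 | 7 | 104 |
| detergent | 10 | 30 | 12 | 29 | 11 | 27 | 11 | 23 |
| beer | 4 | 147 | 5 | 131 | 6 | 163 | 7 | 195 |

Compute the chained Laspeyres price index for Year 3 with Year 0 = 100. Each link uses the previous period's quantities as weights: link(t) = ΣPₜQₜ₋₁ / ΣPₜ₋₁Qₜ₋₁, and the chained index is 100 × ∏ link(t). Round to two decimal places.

140.98

Link Year 0→Year 1:
ΣP(Year 1)Q(Year 0) = 2×65 + 5×92 + 12×30 + 5×147 = 130 + 460 + 360 + 735 = 1685
ΣP(Year 0)Q(Year 0) = 2×65 + 6×92 + 10×30 + 4×147 = 130 + 552 + 300 + 588 = 1570
link = 1685/1570 = 1.073248
Link Year 1→Year 2:
ΣP(Year 2)Q(Year 1) = 2×81 + 6×96 + 11×29 + 6×131 = 162 + 576 + 319 + 786 = 1843
ΣP(Year 1)Q(Year 1) = 2×81 + 5×96 + 12×29 + 5×131 = 162 + 480 + 348 + 655 = 1645
link = 1843/1645 = 1.120365
Link Year 2→Year 3:
ΣP(Year 3)Q(Year 2) = 3×93 + 7×115 + 11×27 + 7×163 = 279 + 805 + 297 + 1141 = 2522
ΣP(Year 2)Q(Year 2) = 2×93 + 6×115 + 11×27 + 6×163 = 186 + 690 + 297 + 978 = 2151
link = 2522/2151 = 1.172478
Chained index = 100 × 1.073248 × 1.120365 × 1.172478 = 140.9822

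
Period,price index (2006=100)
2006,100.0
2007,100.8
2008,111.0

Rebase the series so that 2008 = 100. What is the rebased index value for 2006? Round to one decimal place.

Rebased(2006) = 100.0 / 111.0 × 100 = 90.0901

90.1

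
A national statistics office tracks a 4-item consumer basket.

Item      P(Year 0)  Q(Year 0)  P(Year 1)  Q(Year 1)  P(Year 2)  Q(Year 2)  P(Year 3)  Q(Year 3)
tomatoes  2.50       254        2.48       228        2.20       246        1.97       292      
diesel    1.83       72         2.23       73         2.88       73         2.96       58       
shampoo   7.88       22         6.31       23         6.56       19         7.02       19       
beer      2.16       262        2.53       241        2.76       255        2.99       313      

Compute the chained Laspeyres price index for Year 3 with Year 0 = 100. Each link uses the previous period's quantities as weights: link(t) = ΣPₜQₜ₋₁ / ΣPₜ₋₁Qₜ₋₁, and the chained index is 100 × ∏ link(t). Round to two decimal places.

Link Year 0→Year 1:
ΣP(Year 1)Q(Year 0) = 2.48×254 + 2.23×72 + 6.31×22 + 2.53×262 = 629.92 + 160.56 + 138.82 + 662.86 = 1592.16
ΣP(Year 0)Q(Year 0) = 2.50×254 + 1.83×72 + 7.88×22 + 2.16×262 = 635 + 131.76 + 173.36 + 565.92 = 1506.04
link = 1592.16/1506.04 = 1.057183
Link Year 1→Year 2:
ΣP(Year 2)Q(Year 1) = 2.20×228 + 2.88×73 + 6.56×23 + 2.76×241 = 501.6 + 210.24 + 150.88 + 665.16 = 1527.88
ΣP(Year 1)Q(Year 1) = 2.48×228 + 2.23×73 + 6.31×23 + 2.53×241 = 565.44 + 162.79 + 145.13 + 609.73 = 1483.09
link = 1527.88/1483.09 = 1.030200
Link Year 2→Year 3:
ΣP(Year 3)Q(Year 2) = 1.97×246 + 2.96×73 + 7.02×19 + 2.99×255 = 484.62 + 216.08 + 133.38 + 762.45 = 1596.53
ΣP(Year 2)Q(Year 2) = 2.20×246 + 2.88×73 + 6.56×19 + 2.76×255 = 541.2 + 210.24 + 124.64 + 703.8 = 1579.88
link = 1596.53/1579.88 = 1.010539
Chained index = 100 × 1.057183 × 1.030200 × 1.010539 = 110.0588

110.06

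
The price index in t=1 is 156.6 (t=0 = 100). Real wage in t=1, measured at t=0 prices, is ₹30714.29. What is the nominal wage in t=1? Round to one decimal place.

48098.6

Nominal = Real × (Index/100) = 30714.29 × (156.6/100)
        = 30714.29 × 1.566 = 48098.5781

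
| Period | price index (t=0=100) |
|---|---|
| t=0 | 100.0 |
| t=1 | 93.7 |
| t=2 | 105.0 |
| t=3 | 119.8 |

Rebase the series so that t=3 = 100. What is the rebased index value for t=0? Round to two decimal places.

83.47

Rebased(t=0) = 100.0 / 119.8 × 100 = 83.4725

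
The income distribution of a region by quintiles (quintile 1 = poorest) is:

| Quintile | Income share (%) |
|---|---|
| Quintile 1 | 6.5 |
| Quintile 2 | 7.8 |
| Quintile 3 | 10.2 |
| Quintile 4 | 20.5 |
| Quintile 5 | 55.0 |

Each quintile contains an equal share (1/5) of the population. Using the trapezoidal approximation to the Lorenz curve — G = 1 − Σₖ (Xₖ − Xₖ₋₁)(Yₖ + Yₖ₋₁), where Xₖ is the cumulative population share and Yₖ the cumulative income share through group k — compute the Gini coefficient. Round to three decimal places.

0.439

Cumulative income shares Yₖ: 0.0650, 0.1430, 0.2450, 0.4500, 1.0000
Σ (Xₖ−Xₖ₋₁)(Yₖ+Yₖ₋₁) = (1/5)(0.0650+0.0000) + (1/5)(0.1430+0.0650) + (1/5)(0.2450+0.1430) + (1/5)(0.4500+0.2450) + (1/5)(1.0000+0.4500)
  = 0.0130 + 0.0416 + 0.0776 + 0.1390 + 0.2900 = 0.5612
G = 1 − 0.5612 = 0.4388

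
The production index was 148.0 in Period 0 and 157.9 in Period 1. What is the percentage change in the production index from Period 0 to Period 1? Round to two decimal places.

6.69%

Change = (157.9 − 148.0) / 148.0 × 100
       = 9.9 / 148.0 × 100 = 6.6892%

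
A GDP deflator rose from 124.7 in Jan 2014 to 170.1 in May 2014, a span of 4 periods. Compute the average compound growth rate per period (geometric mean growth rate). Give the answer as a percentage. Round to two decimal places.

8.07%

Growth factor = (170.1/124.7)^(1/4) = (1.364074)^(1/4) = 1.080711
Growth rate = 1.080711 − 1 = 0.080711 = 8.0711%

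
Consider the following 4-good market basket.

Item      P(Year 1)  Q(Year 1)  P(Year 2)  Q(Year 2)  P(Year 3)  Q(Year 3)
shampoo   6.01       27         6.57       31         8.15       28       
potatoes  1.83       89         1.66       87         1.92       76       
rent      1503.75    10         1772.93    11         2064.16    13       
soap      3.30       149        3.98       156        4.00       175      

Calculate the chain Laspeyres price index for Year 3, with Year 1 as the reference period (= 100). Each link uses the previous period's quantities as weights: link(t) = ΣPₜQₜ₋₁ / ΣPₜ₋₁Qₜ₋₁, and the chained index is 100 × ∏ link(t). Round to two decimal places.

136.45

Link Year 1→Year 2:
ΣP(Year 2)Q(Year 1) = 6.57×27 + 1.66×89 + 1772.93×10 + 3.98×149 = 177.39 + 147.74 + 17729.3 + 593.02 = 18647.45
ΣP(Year 1)Q(Year 1) = 6.01×27 + 1.83×89 + 1503.75×10 + 3.30×149 = 162.27 + 162.87 + 15037.5 + 491.7 = 15854.34
link = 18647.45/15854.34 = 1.176173
Link Year 2→Year 3:
ΣP(Year 3)Q(Year 2) = 8.15×31 + 1.92×87 + 2064.16×11 + 4.00×156 = 252.65 + 167.04 + 22705.76 + 624 = 23749.45
ΣP(Year 2)Q(Year 2) = 6.57×31 + 1.66×87 + 1772.93×11 + 3.98×156 = 203.67 + 144.42 + 19502.23 + 620.88 = 20471.2
link = 23749.45/20471.2 = 1.160140
Chained index = 100 × 1.176173 × 1.160140 = 136.4525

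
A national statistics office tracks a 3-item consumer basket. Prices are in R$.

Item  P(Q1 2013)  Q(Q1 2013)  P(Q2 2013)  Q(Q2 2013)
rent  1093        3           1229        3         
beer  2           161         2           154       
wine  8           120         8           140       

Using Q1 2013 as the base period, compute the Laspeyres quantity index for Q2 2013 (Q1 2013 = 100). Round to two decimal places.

Laspeyres quantity index uses base-period prices as weights.
ΣP(Q1 2013)·Q(Q2 2013) = 1093×3 + 2×154 + 8×140 = 3279 + 308 + 1120 = 4707
ΣP(Q1 2013)·Q(Q1 2013) = 1093×3 + 2×161 + 8×120 = 3279 + 322 + 960 = 4561
Index = 4707 / 4561 × 100 = 103.2011

103.20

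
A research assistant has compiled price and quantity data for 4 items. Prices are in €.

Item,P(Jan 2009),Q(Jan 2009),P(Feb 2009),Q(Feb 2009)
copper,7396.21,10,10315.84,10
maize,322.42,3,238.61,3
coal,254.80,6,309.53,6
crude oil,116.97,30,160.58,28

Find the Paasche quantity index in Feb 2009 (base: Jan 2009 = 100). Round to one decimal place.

99.7

Paasche quantity index uses current-period prices as weights.
ΣP(Feb 2009)·Q(Feb 2009) = 10315.84×10 + 238.61×3 + 309.53×6 + 160.58×28 = 103158.4 + 715.83 + 1857.18 + 4496.24 = 110227.65
ΣP(Feb 2009)·Q(Jan 2009) = 10315.84×10 + 238.61×3 + 309.53×6 + 160.58×30 = 103158.4 + 715.83 + 1857.18 + 4817.4 = 110548.81
Index = 110227.65 / 110548.81 × 100 = 99.7095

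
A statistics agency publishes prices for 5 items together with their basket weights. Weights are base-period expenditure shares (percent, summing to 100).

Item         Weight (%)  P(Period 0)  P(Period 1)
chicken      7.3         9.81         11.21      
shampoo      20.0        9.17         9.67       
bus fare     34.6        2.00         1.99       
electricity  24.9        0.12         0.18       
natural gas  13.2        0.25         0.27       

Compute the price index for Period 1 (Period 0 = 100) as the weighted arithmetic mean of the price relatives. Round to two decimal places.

chicken: 7.3 × (11.21/9.81) = 7.3 × 1.142712 = 8.3418
shampoo: 20.0 × (9.67/9.17) = 20.0 × 1.054526 = 21.0905
bus fare: 34.6 × (1.99/2.00) = 34.6 × 0.995000 = 34.4270
electricity: 24.9 × (0.18/0.12) = 24.9 × 1.500000 = 37.3500
natural gas: 13.2 × (0.27/0.25) = 13.2 × 1.080000 = 14.2560
Index = Σ wᵢ·(p₁ᵢ/p₀ᵢ) = 8.3418 + 21.0905 + 34.4270 + 37.3500 + 14.2560 = 115.4653

115.47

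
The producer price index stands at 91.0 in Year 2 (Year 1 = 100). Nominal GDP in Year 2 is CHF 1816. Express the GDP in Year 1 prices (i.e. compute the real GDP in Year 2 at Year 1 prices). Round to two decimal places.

Real = Nominal ÷ (Index/100) = 1816 ÷ (91.0/100)
     = 1816 ÷ 0.910 = 1995.6044

1995.60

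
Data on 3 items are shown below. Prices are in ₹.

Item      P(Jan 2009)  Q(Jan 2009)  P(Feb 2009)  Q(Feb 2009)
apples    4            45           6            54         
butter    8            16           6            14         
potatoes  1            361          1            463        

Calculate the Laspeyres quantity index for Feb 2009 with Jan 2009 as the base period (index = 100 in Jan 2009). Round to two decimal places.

118.24

Laspeyres quantity index uses base-period prices as weights.
ΣP(Jan 2009)·Q(Feb 2009) = 4×54 + 8×14 + 1×463 = 216 + 112 + 463 = 791
ΣP(Jan 2009)·Q(Jan 2009) = 4×45 + 8×16 + 1×361 = 180 + 128 + 361 = 669
Index = 791 / 669 × 100 = 118.2362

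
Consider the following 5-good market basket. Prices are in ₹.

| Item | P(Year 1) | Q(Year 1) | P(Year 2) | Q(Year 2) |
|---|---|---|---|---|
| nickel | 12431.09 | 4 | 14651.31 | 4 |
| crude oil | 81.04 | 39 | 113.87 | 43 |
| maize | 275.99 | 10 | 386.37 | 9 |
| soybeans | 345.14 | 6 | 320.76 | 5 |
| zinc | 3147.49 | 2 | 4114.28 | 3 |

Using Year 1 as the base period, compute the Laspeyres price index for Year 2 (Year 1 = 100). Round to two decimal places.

Laspeyres price index uses base-period quantities as weights.
ΣP(Year 2)·Q(Year 1) = 14651.31×4 + 113.87×39 + 386.37×10 + 320.76×6 + 4114.28×2 = 58605.24 + 4440.93 + 3863.7 + 1924.56 + 8228.56 = 77062.99
ΣP(Year 1)·Q(Year 1) = 12431.09×4 + 81.04×39 + 275.99×10 + 345.14×6 + 3147.49×2 = 49724.36 + 3160.56 + 2759.9 + 2070.84 + 6294.98 = 64010.64
Index = 77062.99 / 64010.64 × 100 = 120.3909

120.39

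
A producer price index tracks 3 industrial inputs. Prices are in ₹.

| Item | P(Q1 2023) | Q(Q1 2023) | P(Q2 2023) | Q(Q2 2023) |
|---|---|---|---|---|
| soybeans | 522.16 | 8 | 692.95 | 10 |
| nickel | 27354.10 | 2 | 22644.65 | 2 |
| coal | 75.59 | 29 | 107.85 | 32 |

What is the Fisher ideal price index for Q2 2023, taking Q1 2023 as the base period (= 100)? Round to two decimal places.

88.82

Laspeyres component (base-period weights):
ΣP(Q2 2023)Q(Q1 2023) = 692.95×8 + 22644.65×2 + 107.85×29 = 5543.6 + 45289.3 + 3127.65 = 53960.55
ΣP(Q1 2023)Q(Q1 2023) = 522.16×8 + 27354.10×2 + 75.59×29 = 4177.28 + 54708.2 + 2192.11 = 61077.59
L = 53960.55 / 61077.59 × 100 = 88.3475
Paasche component (current-period weights):
ΣP(Q2 2023)Q(Q2 2023) = 692.95×10 + 22644.65×2 + 107.85×32 = 6929.5 + 45289.3 + 3451.2 = 55670
ΣP(Q1 2023)Q(Q2 2023) = 522.16×10 + 27354.10×2 + 75.59×32 = 5221.6 + 54708.2 + 2418.88 = 62348.68
P = 55670 / 62348.68 × 100 = 89.2882
Fisher = √(L × P) = √(88.3475 × 89.2882) = 88.8166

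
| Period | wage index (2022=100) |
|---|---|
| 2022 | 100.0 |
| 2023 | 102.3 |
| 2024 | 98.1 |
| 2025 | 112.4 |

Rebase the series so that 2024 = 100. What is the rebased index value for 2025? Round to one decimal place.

114.6

Rebased(2025) = 112.4 / 98.1 × 100 = 114.5770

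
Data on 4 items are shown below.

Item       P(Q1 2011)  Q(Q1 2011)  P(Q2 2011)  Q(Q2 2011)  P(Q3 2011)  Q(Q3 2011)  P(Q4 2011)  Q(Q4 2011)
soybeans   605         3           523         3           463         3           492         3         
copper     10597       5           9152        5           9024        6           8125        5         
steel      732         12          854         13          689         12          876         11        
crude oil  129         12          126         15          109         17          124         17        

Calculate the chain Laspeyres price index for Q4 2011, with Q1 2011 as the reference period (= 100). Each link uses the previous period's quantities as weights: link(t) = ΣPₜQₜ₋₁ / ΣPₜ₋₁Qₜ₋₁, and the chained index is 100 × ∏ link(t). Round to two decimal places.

82.21

Link Q1 2011→Q2 2011:
ΣP(Q2 2011)Q(Q1 2011) = 523×3 + 9152×5 + 854×12 + 126×12 = 1569 + 45760 + 10248 + 1512 = 59089
ΣP(Q1 2011)Q(Q1 2011) = 605×3 + 10597×5 + 732×12 + 129×12 = 1815 + 52985 + 8784 + 1548 = 65132
link = 59089/65132 = 0.907219
Link Q2 2011→Q3 2011:
ΣP(Q3 2011)Q(Q2 2011) = 463×3 + 9024×5 + 689×13 + 109×15 = 1389 + 45120 + 8957 + 1635 = 57101
ΣP(Q2 2011)Q(Q2 2011) = 523×3 + 9152×5 + 854×13 + 126×15 = 1569 + 45760 + 11102 + 1890 = 60321
link = 57101/60321 = 0.946619
Link Q3 2011→Q4 2011:
ΣP(Q4 2011)Q(Q3 2011) = 492×3 + 8125×6 + 876×12 + 124×17 = 1476 + 48750 + 10512 + 2108 = 62846
ΣP(Q3 2011)Q(Q3 2011) = 463×3 + 9024×6 + 689×12 + 109×17 = 1389 + 54144 + 8268 + 1853 = 65654
link = 62846/65654 = 0.957230
Chained index = 100 × 0.907219 × 0.946619 × 0.957230 = 82.2061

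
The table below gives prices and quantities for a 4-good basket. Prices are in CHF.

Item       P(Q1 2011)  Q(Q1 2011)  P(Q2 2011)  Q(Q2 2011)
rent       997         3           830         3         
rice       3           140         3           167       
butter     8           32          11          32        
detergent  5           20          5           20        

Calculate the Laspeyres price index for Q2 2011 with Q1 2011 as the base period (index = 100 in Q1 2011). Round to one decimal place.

89.2

Laspeyres price index uses base-period quantities as weights.
ΣP(Q2 2011)·Q(Q1 2011) = 830×3 + 3×140 + 11×32 + 5×20 = 2490 + 420 + 352 + 100 = 3362
ΣP(Q1 2011)·Q(Q1 2011) = 997×3 + 3×140 + 8×32 + 5×20 = 2991 + 420 + 256 + 100 = 3767
Index = 3362 / 3767 × 100 = 89.2487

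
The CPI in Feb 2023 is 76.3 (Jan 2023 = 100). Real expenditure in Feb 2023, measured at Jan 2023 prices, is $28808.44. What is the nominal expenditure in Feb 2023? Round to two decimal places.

Nominal = Real × (Index/100) = 28808.44 × (76.3/100)
        = 28808.44 × 0.763 = 21980.8397

21980.84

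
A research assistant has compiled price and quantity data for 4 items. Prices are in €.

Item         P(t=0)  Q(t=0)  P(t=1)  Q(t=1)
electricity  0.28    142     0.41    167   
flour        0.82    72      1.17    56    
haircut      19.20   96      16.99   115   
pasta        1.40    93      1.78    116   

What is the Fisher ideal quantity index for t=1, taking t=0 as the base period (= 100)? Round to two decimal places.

118.59

Laspeyres component (base-period weights):
ΣP(t=0)Q(t=1) = 0.28×167 + 0.82×56 + 19.20×115 + 1.40×116 = 46.76 + 45.92 + 2208 + 162.4 = 2463.08
ΣP(t=0)Q(t=0) = 0.28×142 + 0.82×72 + 19.20×96 + 1.40×93 = 39.76 + 59.04 + 1843.2 + 130.2 = 2072.2
L = 2463.08 / 2072.2 × 100 = 118.8630
Paasche component (current-period weights):
ΣP(t=1)Q(t=1) = 0.41×167 + 1.17×56 + 16.99×115 + 1.78×116 = 68.47 + 65.52 + 1953.85 + 206.48 = 2294.32
ΣP(t=1)Q(t=0) = 0.41×142 + 1.17×72 + 16.99×96 + 1.78×93 = 58.22 + 84.24 + 1631.04 + 165.54 = 1939.04
P = 2294.32 / 1939.04 × 100 = 118.3225
Fisher = √(L × P) = √(118.8630 × 118.3225) = 118.5924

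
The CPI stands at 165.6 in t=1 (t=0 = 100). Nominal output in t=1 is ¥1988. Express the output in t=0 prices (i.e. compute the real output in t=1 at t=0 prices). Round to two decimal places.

1200.48

Real = Nominal ÷ (Index/100) = 1988 ÷ (165.6/100)
     = 1988 ÷ 1.656 = 1200.4831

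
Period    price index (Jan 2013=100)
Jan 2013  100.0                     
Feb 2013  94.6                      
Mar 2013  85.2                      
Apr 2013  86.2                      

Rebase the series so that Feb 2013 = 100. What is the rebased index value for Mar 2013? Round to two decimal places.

Rebased(Mar 2013) = 85.2 / 94.6 × 100 = 90.0634

90.06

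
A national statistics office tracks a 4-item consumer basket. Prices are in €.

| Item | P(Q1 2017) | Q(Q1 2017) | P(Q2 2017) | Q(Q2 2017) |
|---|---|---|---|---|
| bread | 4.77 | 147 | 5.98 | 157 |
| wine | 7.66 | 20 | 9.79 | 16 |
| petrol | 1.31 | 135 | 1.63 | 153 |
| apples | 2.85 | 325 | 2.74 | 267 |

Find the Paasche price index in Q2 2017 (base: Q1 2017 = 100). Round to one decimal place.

113.3

Paasche price index uses current-period quantities as weights.
ΣP(Q2 2017)·Q(Q2 2017) = 5.98×157 + 9.79×16 + 1.63×153 + 2.74×267 = 938.86 + 156.64 + 249.39 + 731.58 = 2076.47
ΣP(Q1 2017)·Q(Q2 2017) = 4.77×157 + 7.66×16 + 1.31×153 + 2.85×267 = 748.89 + 122.56 + 200.43 + 760.95 = 1832.83
Index = 2076.47 / 1832.83 × 100 = 113.2931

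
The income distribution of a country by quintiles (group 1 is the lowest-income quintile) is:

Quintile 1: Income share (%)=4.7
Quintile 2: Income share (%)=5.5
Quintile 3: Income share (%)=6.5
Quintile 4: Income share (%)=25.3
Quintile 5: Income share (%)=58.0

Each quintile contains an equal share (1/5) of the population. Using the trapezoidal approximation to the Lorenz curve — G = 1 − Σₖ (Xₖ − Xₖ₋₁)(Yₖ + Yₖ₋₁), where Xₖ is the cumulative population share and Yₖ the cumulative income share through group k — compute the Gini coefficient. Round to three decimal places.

0.506

Cumulative income shares Yₖ: 0.0470, 0.1020, 0.1670, 0.4200, 1.0000
Σ (Xₖ−Xₖ₋₁)(Yₖ+Yₖ₋₁) = (1/5)(0.0470+0.0000) + (1/5)(0.1020+0.0470) + (1/5)(0.1670+0.1020) + (1/5)(0.4200+0.1670) + (1/5)(1.0000+0.4200)
  = 0.0094 + 0.0298 + 0.0538 + 0.1174 + 0.2840 = 0.4944
G = 1 − 0.4944 = 0.5056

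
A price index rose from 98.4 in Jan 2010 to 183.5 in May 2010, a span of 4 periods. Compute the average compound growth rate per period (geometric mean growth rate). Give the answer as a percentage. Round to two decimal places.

16.86%

Growth factor = (183.5/98.4)^(1/4) = (1.864837)^(1/4) = 1.168585
Growth rate = 1.168585 − 1 = 0.168585 = 16.8585%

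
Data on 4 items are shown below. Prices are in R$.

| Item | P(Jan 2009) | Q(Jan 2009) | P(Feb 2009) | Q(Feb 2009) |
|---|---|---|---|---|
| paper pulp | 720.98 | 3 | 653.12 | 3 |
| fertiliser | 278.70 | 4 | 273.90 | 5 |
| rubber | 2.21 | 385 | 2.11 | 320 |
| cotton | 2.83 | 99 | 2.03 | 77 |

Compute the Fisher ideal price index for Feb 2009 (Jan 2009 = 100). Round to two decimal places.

Laspeyres component (base-period weights):
ΣP(Feb 2009)Q(Jan 2009) = 653.12×3 + 273.90×4 + 2.11×385 + 2.03×99 = 1959.36 + 1095.6 + 812.35 + 200.97 = 4068.28
ΣP(Jan 2009)Q(Jan 2009) = 720.98×3 + 278.70×4 + 2.21×385 + 2.83×99 = 2162.94 + 1114.8 + 850.85 + 280.17 = 4408.76
L = 4068.28 / 4408.76 × 100 = 92.2772
Paasche component (current-period weights):
ΣP(Feb 2009)Q(Feb 2009) = 653.12×3 + 273.90×5 + 2.11×320 + 2.03×77 = 1959.36 + 1369.5 + 675.2 + 156.31 = 4160.37
ΣP(Jan 2009)Q(Feb 2009) = 720.98×3 + 278.70×5 + 2.21×320 + 2.83×77 = 2162.94 + 1393.5 + 707.2 + 217.91 = 4481.55
P = 4160.37 / 4481.55 × 100 = 92.8333
Fisher = √(L × P) = √(92.2772 × 92.8333) = 92.5548

92.55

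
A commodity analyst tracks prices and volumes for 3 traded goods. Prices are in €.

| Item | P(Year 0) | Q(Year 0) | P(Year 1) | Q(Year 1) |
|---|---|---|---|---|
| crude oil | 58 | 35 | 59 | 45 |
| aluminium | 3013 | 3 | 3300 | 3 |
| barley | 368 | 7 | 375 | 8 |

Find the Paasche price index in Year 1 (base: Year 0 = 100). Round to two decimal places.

106.59

Paasche price index uses current-period quantities as weights.
ΣP(Year 1)·Q(Year 1) = 59×45 + 3300×3 + 375×8 = 2655 + 9900 + 3000 = 15555
ΣP(Year 0)·Q(Year 1) = 58×45 + 3013×3 + 368×8 = 2610 + 9039 + 2944 = 14593
Index = 15555 / 14593 × 100 = 106.5922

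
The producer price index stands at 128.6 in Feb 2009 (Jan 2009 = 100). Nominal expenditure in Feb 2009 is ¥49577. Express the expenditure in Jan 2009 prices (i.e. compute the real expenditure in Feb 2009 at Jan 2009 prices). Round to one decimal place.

38551.3

Real = Nominal ÷ (Index/100) = 49577 ÷ (128.6/100)
     = 49577 ÷ 1.286 = 38551.3219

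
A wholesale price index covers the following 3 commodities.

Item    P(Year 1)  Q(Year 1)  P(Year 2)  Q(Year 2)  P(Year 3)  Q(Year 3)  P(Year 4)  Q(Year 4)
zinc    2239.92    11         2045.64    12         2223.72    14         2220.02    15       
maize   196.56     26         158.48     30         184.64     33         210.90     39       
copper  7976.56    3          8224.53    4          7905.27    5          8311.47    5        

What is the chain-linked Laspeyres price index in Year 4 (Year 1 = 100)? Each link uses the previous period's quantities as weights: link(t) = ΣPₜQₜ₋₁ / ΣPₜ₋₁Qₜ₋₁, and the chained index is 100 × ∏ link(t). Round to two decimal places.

Link Year 1→Year 2:
ΣP(Year 2)Q(Year 1) = 2045.64×11 + 158.48×26 + 8224.53×3 = 22502.04 + 4120.48 + 24673.59 = 51296.11
ΣP(Year 1)Q(Year 1) = 2239.92×11 + 196.56×26 + 7976.56×3 = 24639.12 + 5110.56 + 23929.68 = 53679.36
link = 51296.11/53679.36 = 0.955602
Link Year 2→Year 3:
ΣP(Year 3)Q(Year 2) = 2223.72×12 + 184.64×30 + 7905.27×4 = 26684.64 + 5539.2 + 31621.08 = 63844.92
ΣP(Year 2)Q(Year 2) = 2045.64×12 + 158.48×30 + 8224.53×4 = 24547.68 + 4754.4 + 32898.12 = 62200.2
link = 63844.92/62200.2 = 1.026442
Link Year 3→Year 4:
ΣP(Year 4)Q(Year 3) = 2220.02×14 + 210.90×33 + 8311.47×5 = 31080.28 + 6959.7 + 41557.35 = 79597.33
ΣP(Year 3)Q(Year 3) = 2223.72×14 + 184.64×33 + 7905.27×5 = 31132.08 + 6093.12 + 39526.35 = 76751.55
link = 79597.33/76751.55 = 1.037078
Chained index = 100 × 0.955602 × 1.026442 × 1.037078 = 101.7239

101.72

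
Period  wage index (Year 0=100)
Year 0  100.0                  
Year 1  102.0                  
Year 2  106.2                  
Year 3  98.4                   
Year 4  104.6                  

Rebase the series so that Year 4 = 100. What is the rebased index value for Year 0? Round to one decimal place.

95.6

Rebased(Year 0) = 100.0 / 104.6 × 100 = 95.6023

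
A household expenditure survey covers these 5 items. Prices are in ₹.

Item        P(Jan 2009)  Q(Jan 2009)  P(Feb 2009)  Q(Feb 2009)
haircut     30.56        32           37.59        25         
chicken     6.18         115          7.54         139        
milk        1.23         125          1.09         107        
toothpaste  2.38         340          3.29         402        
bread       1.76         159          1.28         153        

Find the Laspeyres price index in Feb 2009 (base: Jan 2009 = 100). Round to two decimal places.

Laspeyres price index uses base-period quantities as weights.
ΣP(Feb 2009)·Q(Jan 2009) = 37.59×32 + 7.54×115 + 1.09×125 + 3.29×340 + 1.28×159 = 1202.88 + 867.1 + 136.25 + 1118.6 + 203.52 = 3528.35
ΣP(Jan 2009)·Q(Jan 2009) = 30.56×32 + 6.18×115 + 1.23×125 + 2.38×340 + 1.76×159 = 977.92 + 710.7 + 153.75 + 809.2 + 279.84 = 2931.41
Index = 3528.35 / 2931.41 × 100 = 120.3636

120.36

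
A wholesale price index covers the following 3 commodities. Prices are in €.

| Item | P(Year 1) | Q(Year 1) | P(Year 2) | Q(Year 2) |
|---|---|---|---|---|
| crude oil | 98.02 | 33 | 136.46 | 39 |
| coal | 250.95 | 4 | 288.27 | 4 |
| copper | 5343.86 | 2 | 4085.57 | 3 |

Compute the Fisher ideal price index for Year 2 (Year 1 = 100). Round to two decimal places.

91.21

Laspeyres component (base-period weights):
ΣP(Year 2)Q(Year 1) = 136.46×33 + 288.27×4 + 4085.57×2 = 4503.18 + 1153.08 + 8171.14 = 13827.4
ΣP(Year 1)Q(Year 1) = 98.02×33 + 250.95×4 + 5343.86×2 = 3234.66 + 1003.8 + 10687.72 = 14926.18
L = 13827.4 / 14926.18 × 100 = 92.6386
Paasche component (current-period weights):
ΣP(Year 2)Q(Year 2) = 136.46×39 + 288.27×4 + 4085.57×3 = 5321.94 + 1153.08 + 12256.71 = 18731.73
ΣP(Year 1)Q(Year 2) = 98.02×39 + 250.95×4 + 5343.86×3 = 3822.78 + 1003.8 + 16031.58 = 20858.16
P = 18731.73 / 20858.16 × 100 = 89.8053
Fisher = √(L × P) = √(92.6386 × 89.8053) = 91.2109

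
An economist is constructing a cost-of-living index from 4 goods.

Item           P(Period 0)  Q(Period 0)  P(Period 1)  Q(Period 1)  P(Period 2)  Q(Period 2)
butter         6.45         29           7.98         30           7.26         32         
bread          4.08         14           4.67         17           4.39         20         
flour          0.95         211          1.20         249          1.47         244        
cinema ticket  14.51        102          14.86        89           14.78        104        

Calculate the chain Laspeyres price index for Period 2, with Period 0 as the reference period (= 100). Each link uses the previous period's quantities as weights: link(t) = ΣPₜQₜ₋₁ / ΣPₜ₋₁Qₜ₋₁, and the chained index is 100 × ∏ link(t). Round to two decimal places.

Link Period 0→Period 1:
ΣP(Period 1)Q(Period 0) = 7.98×29 + 4.67×14 + 1.20×211 + 14.86×102 = 231.42 + 65.38 + 253.2 + 1515.72 = 2065.72
ΣP(Period 0)Q(Period 0) = 6.45×29 + 4.08×14 + 0.95×211 + 14.51×102 = 187.05 + 57.12 + 200.45 + 1480.02 = 1924.64
link = 2065.72/1924.64 = 1.073302
Link Period 1→Period 2:
ΣP(Period 2)Q(Period 1) = 7.26×30 + 4.39×17 + 1.47×249 + 14.78×89 = 217.8 + 74.63 + 366.03 + 1315.42 = 1973.88
ΣP(Period 1)Q(Period 1) = 7.98×30 + 4.67×17 + 1.20×249 + 14.86×89 = 239.4 + 79.39 + 298.8 + 1322.54 = 1940.13
link = 1973.88/1940.13 = 1.017396
Chained index = 100 × 1.073302 × 1.017396 = 109.1973

109.20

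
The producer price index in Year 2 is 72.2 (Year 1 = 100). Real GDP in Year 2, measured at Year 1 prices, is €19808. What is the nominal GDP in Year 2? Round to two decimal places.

14301.38

Nominal = Real × (Index/100) = 19808 × (72.2/100)
        = 19808 × 0.722 = 14301.3760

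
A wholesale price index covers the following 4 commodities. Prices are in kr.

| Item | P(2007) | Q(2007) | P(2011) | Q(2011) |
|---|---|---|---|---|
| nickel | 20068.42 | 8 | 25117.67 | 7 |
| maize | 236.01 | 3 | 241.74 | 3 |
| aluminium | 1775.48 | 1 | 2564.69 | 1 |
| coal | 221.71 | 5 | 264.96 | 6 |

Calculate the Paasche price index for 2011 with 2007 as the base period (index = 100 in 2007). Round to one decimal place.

Paasche price index uses current-period quantities as weights.
ΣP(2011)·Q(2011) = 25117.67×7 + 241.74×3 + 2564.69×1 + 264.96×6 = 175823.69 + 725.22 + 2564.69 + 1589.76 = 180703.36
ΣP(2007)·Q(2011) = 20068.42×7 + 236.01×3 + 1775.48×1 + 221.71×6 = 140478.94 + 708.03 + 1775.48 + 1330.26 = 144292.71
Index = 180703.36 / 144292.71 × 100 = 125.2339

125.2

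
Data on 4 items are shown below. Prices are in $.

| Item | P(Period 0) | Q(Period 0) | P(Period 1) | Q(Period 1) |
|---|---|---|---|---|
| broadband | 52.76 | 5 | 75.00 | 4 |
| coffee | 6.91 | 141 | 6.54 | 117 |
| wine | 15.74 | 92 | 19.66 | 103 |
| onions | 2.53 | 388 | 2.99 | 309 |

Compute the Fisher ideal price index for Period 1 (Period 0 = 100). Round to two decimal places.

116.80

Laspeyres component (base-period weights):
ΣP(Period 1)Q(Period 0) = 75.00×5 + 6.54×141 + 19.66×92 + 2.99×388 = 375 + 922.14 + 1808.72 + 1160.12 = 4265.98
ΣP(Period 0)Q(Period 0) = 52.76×5 + 6.91×141 + 15.74×92 + 2.53×388 = 263.8 + 974.31 + 1448.08 + 981.64 = 3667.83
L = 4265.98 / 3667.83 × 100 = 116.3080
Paasche component (current-period weights):
ΣP(Period 1)Q(Period 1) = 75.00×4 + 6.54×117 + 19.66×103 + 2.99×309 = 300 + 765.18 + 2024.98 + 923.91 = 4014.07
ΣP(Period 0)Q(Period 1) = 52.76×4 + 6.91×117 + 15.74×103 + 2.53×309 = 211.04 + 808.47 + 1621.22 + 781.77 = 3422.5
P = 4014.07 / 3422.5 × 100 = 117.2847
Fisher = √(L × P) = √(116.3080 × 117.2847) = 116.7953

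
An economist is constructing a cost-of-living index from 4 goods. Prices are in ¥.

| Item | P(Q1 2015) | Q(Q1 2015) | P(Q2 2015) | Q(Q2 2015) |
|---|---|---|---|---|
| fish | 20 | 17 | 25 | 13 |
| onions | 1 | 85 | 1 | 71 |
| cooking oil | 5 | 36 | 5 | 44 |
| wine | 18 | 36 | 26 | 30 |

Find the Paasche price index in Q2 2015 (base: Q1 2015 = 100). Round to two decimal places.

127.96

Paasche price index uses current-period quantities as weights.
ΣP(Q2 2015)·Q(Q2 2015) = 25×13 + 1×71 + 5×44 + 26×30 = 325 + 71 + 220 + 780 = 1396
ΣP(Q1 2015)·Q(Q2 2015) = 20×13 + 1×71 + 5×44 + 18×30 = 260 + 71 + 220 + 540 = 1091
Index = 1396 / 1091 × 100 = 127.9560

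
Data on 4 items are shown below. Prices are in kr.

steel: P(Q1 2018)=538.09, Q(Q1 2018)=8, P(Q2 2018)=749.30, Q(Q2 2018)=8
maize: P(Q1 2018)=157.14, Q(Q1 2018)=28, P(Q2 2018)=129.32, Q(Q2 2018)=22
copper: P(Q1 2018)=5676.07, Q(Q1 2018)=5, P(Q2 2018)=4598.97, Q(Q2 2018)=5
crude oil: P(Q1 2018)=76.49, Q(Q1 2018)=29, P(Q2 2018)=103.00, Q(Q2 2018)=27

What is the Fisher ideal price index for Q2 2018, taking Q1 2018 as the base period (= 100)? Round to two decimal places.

Laspeyres component (base-period weights):
ΣP(Q2 2018)Q(Q1 2018) = 749.30×8 + 129.32×28 + 4598.97×5 + 103.00×29 = 5994.4 + 3620.96 + 22994.85 + 2987 = 35597.21
ΣP(Q1 2018)Q(Q1 2018) = 538.09×8 + 157.14×28 + 5676.07×5 + 76.49×29 = 4304.72 + 4399.92 + 28380.35 + 2218.21 = 39303.2
L = 35597.21 / 39303.2 × 100 = 90.5708
Paasche component (current-period weights):
ΣP(Q2 2018)Q(Q2 2018) = 749.30×8 + 129.32×22 + 4598.97×5 + 103.00×27 = 5994.4 + 2845.04 + 22994.85 + 2781 = 34615.29
ΣP(Q1 2018)Q(Q2 2018) = 538.09×8 + 157.14×22 + 5676.07×5 + 76.49×27 = 4304.72 + 3457.08 + 28380.35 + 2065.23 = 38207.38
P = 34615.29 / 38207.38 × 100 = 90.5984
Fisher = √(L × P) = √(90.5708 × 90.5984) = 90.5846

90.58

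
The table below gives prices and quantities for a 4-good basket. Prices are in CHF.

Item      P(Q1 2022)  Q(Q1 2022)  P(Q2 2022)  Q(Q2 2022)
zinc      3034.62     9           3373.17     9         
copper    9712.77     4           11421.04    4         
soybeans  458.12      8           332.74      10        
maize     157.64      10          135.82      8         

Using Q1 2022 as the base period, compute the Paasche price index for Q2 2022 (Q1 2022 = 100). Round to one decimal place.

111.7

Paasche price index uses current-period quantities as weights.
ΣP(Q2 2022)·Q(Q2 2022) = 3373.17×9 + 11421.04×4 + 332.74×10 + 135.82×8 = 30358.53 + 45684.16 + 3327.4 + 1086.56 = 80456.65
ΣP(Q1 2022)·Q(Q2 2022) = 3034.62×9 + 9712.77×4 + 458.12×10 + 157.64×8 = 27311.58 + 38851.08 + 4581.2 + 1261.12 = 72004.98
Index = 80456.65 / 72004.98 × 100 = 111.7376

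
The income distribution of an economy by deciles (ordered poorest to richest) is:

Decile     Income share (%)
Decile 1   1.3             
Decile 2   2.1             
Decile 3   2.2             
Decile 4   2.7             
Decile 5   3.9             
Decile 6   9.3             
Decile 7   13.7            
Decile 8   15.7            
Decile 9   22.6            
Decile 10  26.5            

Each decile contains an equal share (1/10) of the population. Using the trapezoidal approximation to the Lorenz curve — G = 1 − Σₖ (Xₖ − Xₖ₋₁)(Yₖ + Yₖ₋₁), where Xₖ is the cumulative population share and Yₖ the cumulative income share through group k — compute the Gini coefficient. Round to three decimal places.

Cumulative income shares Yₖ: 0.0130, 0.0340, 0.0560, 0.0830, 0.1220, 0.2150, 0.3520, 0.5090, 0.7350, 1.0000
Σ (Xₖ−Xₖ₋₁)(Yₖ+Yₖ₋₁) = (1/10)(0.0130+0.0000) + (1/10)(0.0340+0.0130) + (1/10)(0.0560+0.0340) + (1/10)(0.0830+0.0560) + (1/10)(0.1220+0.0830) + (1/10)(0.2150+0.1220) + (1/10)(0.3520+0.2150) + (1/10)(0.5090+0.3520) + (1/10)(0.7350+0.5090) + (1/10)(1.0000+0.7350)
  = 0.0013 + 0.0047 + 0.0090 + 0.0139 + 0.0205 + 0.0337 + 0.0567 + 0.0861 + 0.1244 + 0.1735 = 0.5238
G = 1 − 0.5238 = 0.4762

0.476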